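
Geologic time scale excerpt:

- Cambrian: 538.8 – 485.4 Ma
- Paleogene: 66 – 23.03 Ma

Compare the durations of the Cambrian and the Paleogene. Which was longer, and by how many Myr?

Cambrian: 538.8 − 485.4 = 53.4 Myr.
Paleogene: 66 − 23.03 = 42.97 Myr.
Difference: 53.4 − 42.97 = 10.43 Myr, so the Cambrian was longer.

Cambrian, by 10.43 million years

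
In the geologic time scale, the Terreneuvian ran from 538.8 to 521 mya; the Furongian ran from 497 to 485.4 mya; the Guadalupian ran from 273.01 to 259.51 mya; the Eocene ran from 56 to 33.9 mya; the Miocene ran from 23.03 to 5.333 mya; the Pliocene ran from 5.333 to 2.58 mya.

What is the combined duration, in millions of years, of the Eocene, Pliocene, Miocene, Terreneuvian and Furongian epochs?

71.95 million years

Duration is start − end for each: (56 − 33.9) + (5.333 − 2.58) + (23.03 − 5.333) + (538.8 − 521) + (497 − 485.4).
That is 22.1 + 2.753 + 17.697 + 17.8 + 11.6, which totals 71.95 million years.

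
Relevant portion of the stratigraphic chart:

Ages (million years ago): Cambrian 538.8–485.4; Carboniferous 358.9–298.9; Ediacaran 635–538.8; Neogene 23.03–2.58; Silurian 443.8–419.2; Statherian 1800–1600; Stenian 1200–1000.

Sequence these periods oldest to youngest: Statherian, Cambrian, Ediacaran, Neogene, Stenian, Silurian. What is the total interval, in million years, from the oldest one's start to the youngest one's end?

From the excerpt: Statherian 1800–1600; Cambrian 538.8–485.4; Ediacaran 635–538.8; Neogene 23.03–2.58; Stenian 1200–1000; Silurian 443.8–419.2 (Ma).
Larger Ma is earlier, so the oldest is Statherian and the youngest is Neogene; oldest to youngest: Statherian, Stenian, Ediacaran, Cambrian, Silurian, Neogene.
Oldest start 1800 minus youngest end 2.58 gives 1797.42 Myr overall.

Statherian, Stenian, Ediacaran, Cambrian, Silurian, Neogene; total span 1797.42 Myr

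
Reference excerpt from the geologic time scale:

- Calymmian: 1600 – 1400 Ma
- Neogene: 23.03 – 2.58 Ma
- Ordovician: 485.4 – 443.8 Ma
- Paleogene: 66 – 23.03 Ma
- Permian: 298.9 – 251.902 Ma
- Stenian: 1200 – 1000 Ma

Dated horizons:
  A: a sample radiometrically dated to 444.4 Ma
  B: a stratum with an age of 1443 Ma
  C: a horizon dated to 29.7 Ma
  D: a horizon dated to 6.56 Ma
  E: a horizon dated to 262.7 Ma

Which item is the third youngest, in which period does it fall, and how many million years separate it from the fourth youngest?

Smaller Ma means younger, so youngest first: D 6.56 < C 29.7 < E 262.7 < A 444.4 < B 1443.
Counting 3 along gives E (262.7 Ma); the excerpt puts that inside the Permian, 298.9–251.902 Ma.
Next in line is A (444.4 Ma), and 444.4 − 262.7 = 181.7 Myr.

E, in the Permian; 181.7 million years to A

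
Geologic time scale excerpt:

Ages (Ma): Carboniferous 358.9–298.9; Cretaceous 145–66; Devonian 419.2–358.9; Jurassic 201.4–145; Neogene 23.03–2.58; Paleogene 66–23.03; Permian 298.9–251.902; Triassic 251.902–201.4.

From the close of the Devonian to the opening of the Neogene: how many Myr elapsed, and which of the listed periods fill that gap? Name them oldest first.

335.87 million years; Carboniferous, Permian, Triassic, Jurassic, Cretaceous, Paleogene

The Devonian closes at 358.9 Ma and the Neogene opens at 23.03 Ma, so the interval is 358.9 − 23.03 = 335.87 Myr.
A period fits inside if it starts at or after 358.9 Ma and ends at or before 23.03 Ma; oldest first that gives Carboniferous, Permian, Triassic, Jurassic, Cretaceous, Paleogene.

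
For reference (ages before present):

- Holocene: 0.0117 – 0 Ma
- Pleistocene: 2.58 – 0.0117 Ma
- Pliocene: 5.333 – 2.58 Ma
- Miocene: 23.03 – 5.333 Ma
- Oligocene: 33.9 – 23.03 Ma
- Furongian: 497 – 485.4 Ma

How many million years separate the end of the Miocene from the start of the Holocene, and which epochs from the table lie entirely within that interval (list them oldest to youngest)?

5.3213 million years; Pliocene, Pleistocene

End of Miocene = 5.333 Ma; start of Holocene = 0.0117 Ma.
Gap = 5.333 − 0.0117 = 5.3213 Myr.
Epochs wholly inside 5.333–0.0117 Ma: Pliocene (5.333–2.58), Pleistocene (2.58–0.0117).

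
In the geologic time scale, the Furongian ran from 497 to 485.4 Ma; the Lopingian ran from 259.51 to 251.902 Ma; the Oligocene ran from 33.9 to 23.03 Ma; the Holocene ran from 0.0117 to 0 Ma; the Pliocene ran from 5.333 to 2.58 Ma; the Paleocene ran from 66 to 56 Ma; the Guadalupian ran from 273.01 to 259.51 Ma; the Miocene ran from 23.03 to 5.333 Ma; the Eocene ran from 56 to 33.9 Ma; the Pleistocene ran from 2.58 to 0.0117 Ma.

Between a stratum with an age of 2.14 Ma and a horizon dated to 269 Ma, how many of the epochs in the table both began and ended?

6

269 Ma sits inside the Guadalupian (273.01–259.51) and 2.14 Ma inside the Pleistocene (2.58–0.0117); neither of those is wholly between the two dates.
The listed epochs lying completely between them are Lopingian, Paleocene, Eocene, Oligocene, Miocene, Pliocene — 6 in all.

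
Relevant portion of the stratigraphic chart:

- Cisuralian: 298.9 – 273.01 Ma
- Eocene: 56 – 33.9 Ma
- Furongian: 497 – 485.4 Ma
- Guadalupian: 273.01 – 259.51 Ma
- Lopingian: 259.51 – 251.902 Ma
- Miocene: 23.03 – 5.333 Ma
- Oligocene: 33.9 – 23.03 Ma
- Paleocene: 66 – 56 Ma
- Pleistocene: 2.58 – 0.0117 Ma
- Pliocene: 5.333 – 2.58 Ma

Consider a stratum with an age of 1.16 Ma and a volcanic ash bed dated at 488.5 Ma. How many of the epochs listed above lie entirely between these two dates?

8

488.5 Ma sits inside the Furongian (497–485.4) and 1.16 Ma inside the Pleistocene (2.58–0.0117); neither of those is wholly between the two dates.
The listed epochs lying completely between them are Cisuralian, Guadalupian, Lopingian, Paleocene, Eocene, Oligocene, Miocene, Pliocene — 8 in all.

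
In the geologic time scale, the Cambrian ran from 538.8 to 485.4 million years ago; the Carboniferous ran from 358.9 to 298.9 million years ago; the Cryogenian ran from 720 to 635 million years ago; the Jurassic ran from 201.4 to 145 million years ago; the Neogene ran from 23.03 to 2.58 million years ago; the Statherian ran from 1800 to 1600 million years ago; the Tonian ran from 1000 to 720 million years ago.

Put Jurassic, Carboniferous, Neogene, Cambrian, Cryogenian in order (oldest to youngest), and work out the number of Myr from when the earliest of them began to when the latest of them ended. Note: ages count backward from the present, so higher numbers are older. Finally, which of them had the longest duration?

Start ages (Ma): Cryogenian 720, Cambrian 538.8, Carboniferous 358.9, Jurassic 201.4, Neogene 23.03.
Ordered oldest to youngest: Cryogenian, Cambrian, Carboniferous, Jurassic, Neogene.
Span = 720 − 2.58 = 717.42 Myr.
Durations: Carboniferous 60, Cambrian 53.4, Jurassic 56.4, Cryogenian 85, Neogene 20.45 → longest is Cryogenian (85 Myr).

Cryogenian → Cambrian → Carboniferous → Jurassic → Neogene; total span 717.42 Myr; longest is Cryogenian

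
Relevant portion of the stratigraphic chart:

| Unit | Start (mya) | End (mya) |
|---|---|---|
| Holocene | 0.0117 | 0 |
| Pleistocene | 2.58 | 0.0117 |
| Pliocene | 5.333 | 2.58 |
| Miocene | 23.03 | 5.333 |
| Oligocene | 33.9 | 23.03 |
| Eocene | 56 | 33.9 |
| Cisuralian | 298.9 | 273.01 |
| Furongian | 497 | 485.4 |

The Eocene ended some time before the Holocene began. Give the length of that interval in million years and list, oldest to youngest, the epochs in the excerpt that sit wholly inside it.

33.8883 million years; Oligocene, Miocene, Pliocene, Pleistocene

End of Eocene = 33.9 Ma; start of Holocene = 0.0117 Ma.
Gap = 33.9 − 0.0117 = 33.8883 Myr.
Epochs wholly inside 33.9–0.0117 Ma: Oligocene (33.9–23.03), Miocene (23.03–5.333), Pliocene (5.333–2.58), Pleistocene (2.58–0.0117).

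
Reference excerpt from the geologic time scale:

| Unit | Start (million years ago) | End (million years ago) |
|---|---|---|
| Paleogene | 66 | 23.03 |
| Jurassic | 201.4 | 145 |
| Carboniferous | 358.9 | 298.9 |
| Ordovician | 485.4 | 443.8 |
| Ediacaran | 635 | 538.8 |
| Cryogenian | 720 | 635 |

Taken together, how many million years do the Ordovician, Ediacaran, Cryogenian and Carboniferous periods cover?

Duration is start − end for each: (485.4 − 443.8) + (635 − 538.8) + (720 − 635) + (358.9 − 298.9).
That is 41.6 + 96.2 + 85 + 60, which totals 282.8 million years.

282.8 million years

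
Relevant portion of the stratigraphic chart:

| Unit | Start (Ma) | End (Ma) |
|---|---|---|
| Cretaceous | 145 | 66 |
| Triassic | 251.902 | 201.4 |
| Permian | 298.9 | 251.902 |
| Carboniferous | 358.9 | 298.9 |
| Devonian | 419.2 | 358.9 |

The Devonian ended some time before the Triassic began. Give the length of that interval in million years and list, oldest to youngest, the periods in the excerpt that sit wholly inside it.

End of Devonian = 358.9 Ma; start of Triassic = 251.902 Ma.
Gap = 358.9 − 251.902 = 106.998 Myr.
Periods wholly inside 358.9–251.902 Ma: Carboniferous (358.9–298.9), Permian (298.9–251.902).

106.998 million years; Carboniferous, Permian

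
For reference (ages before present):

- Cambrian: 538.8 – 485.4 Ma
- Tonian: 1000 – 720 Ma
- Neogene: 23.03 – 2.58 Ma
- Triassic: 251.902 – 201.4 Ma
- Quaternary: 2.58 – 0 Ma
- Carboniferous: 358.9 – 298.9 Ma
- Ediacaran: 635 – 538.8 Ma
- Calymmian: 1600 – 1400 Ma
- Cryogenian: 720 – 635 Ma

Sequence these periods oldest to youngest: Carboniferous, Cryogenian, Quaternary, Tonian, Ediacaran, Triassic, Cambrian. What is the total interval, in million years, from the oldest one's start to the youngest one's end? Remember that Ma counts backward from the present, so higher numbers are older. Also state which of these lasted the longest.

Tonian, Cryogenian, Ediacaran, Cambrian, Carboniferous, Triassic, Quaternary; total span 1000 Myr; longest is Tonian

Start ages (Ma): Tonian 1000, Cryogenian 720, Ediacaran 635, Cambrian 538.8, Carboniferous 358.9, Triassic 251.902, Quaternary 2.58.
Ordered oldest to youngest: Tonian, Cryogenian, Ediacaran, Cambrian, Carboniferous, Triassic, Quaternary.
Span = 1000 − 0 = 1000 Myr.
Durations: Quaternary 2.58, Carboniferous 60, Cambrian 53.4, Ediacaran 96.2, Triassic 50.502, Tonian 280, Cryogenian 85 → longest is Tonian (280 Myr).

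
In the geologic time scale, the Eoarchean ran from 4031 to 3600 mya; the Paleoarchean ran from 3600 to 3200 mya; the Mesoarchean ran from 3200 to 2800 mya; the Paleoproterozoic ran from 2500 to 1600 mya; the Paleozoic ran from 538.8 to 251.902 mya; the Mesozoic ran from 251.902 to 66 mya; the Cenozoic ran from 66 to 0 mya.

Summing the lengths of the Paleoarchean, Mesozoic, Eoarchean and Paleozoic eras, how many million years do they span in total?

Duration is start − end for each: (3600 − 3200) + (251.902 − 66) + (4031 − 3600) + (538.8 − 251.902).
That is 400 + 185.902 + 431 + 286.898, which totals 1303.8 million years.

1303.8 million years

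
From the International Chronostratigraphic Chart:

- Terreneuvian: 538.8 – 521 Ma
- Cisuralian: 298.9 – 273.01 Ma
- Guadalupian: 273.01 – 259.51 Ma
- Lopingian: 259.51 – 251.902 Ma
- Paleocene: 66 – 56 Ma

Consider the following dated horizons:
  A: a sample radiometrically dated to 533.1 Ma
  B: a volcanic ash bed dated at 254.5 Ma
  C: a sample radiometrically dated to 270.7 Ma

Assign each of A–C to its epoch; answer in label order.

A — Terreneuvian; B — Lopingian; C — Guadalupian

A: 533.1 Ma lies in 538.8–521 Ma, so Terreneuvian.
B: 254.5 Ma lies in 259.51–251.902 Ma, so Lopingian.
C: 270.7 Ma lies in 273.01–259.51 Ma, so Guadalupian.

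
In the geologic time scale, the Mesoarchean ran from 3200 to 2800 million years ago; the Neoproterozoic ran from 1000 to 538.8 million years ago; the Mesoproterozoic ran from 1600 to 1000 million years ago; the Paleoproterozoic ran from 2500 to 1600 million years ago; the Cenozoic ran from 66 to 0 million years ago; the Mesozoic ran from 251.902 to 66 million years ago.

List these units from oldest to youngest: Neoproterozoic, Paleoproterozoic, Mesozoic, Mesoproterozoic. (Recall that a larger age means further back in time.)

Paleoproterozoic → Mesoproterozoic → Neoproterozoic → Mesozoic

Read off each span (Ma): Neoproterozoic 1000–538.8; Paleoproterozoic 2500–1600; Mesozoic 251.902–66; Mesoproterozoic 1600–1000.
Larger Ma is older, so oldest→youngest is Paleoproterozoic, Mesoproterozoic, Neoproterozoic, Mesozoic.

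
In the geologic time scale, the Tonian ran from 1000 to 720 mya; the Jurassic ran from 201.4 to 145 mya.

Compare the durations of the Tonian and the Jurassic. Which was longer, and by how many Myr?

Tonian: 1000 − 720 = 280 Myr.
Jurassic: 201.4 − 145 = 56.4 Myr.
Difference: 280 − 56.4 = 223.6 Myr, so the Tonian was longer.

Tonian, by 223.6 million years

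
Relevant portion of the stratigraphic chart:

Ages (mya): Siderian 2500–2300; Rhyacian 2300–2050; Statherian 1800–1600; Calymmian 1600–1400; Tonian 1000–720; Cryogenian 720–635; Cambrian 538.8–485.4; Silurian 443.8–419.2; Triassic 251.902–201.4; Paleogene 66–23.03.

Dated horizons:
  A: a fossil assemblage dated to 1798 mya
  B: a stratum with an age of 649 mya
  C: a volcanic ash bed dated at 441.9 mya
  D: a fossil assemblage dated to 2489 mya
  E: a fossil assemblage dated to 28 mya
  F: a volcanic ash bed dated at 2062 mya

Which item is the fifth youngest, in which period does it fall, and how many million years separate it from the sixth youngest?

Sorted youngest-first by Ma: E (28), C (441.9), B (649), A (1798), F (2062), D (2489).
The fifth youngest is F at 2062 Ma, which lies in 2300–2050 Ma: the Rhyacian.
The sixth youngest is D at 2489 Ma; separation = |2062 − 2489| = 427 Myr.

F, in the Rhyacian; 427 million years to D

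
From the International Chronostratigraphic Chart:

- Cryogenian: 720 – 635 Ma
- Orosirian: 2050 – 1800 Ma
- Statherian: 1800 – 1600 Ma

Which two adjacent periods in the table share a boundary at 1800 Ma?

The Orosirian ends at 1800 Ma and the Statherian begins at 1800 Ma, so they share that boundary.

Orosirian and Statherian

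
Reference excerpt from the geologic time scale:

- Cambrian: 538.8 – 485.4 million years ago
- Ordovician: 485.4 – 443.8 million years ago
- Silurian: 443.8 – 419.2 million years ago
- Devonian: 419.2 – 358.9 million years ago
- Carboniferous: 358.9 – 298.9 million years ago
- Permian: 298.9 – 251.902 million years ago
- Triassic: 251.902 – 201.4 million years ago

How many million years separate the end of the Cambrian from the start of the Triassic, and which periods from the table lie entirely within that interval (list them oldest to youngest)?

The Cambrian closes at 485.4 Ma and the Triassic opens at 251.902 Ma, so the interval is 485.4 − 251.902 = 233.498 Myr.
A period fits inside if it starts at or after 485.4 Ma and ends at or before 251.902 Ma; oldest first that gives Ordovician, Silurian, Devonian, Carboniferous, Permian.

233.498 million years; Ordovician, Silurian, Devonian, Carboniferous, Permian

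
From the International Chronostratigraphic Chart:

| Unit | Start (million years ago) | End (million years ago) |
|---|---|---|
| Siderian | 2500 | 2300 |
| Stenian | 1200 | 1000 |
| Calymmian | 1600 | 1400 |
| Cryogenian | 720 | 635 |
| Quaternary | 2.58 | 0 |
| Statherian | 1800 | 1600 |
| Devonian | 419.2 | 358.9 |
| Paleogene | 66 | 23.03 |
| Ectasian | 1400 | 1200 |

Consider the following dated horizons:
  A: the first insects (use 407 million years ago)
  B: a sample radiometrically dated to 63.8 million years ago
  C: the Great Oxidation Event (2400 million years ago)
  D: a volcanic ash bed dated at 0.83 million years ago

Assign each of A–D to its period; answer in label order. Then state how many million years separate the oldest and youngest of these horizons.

A — Devonian; B — Paleogene; C — Siderian; D — Quaternary; span 2399.17 million years

Match each age against the start–end ranges in the excerpt: A = 407 Ma → Devonian (419.2–358.9); B = 63.8 Ma → Paleogene (66–23.03); C = 2400 Ma → Siderian (2500–2300); D = 0.83 Ma → Quaternary (2.58–0).
The largest age is 2400 Ma and the smallest is 0.83 Ma; their difference is 2399.17 Myr.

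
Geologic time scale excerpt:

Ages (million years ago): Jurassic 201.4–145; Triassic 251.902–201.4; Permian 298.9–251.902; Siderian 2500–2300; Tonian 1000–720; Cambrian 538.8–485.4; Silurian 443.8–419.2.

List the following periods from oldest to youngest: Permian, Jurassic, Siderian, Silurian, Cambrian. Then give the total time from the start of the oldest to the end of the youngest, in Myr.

Siderian, Cambrian, Silurian, Permian, Jurassic; total span 2355 Myr

From the excerpt: Permian 298.9–251.902; Jurassic 201.4–145; Siderian 2500–2300; Silurian 443.8–419.2; Cambrian 538.8–485.4 (Ma).
Larger Ma is earlier, so the oldest is Siderian and the youngest is Jurassic; oldest to youngest: Siderian, Cambrian, Silurian, Permian, Jurassic.
Oldest start 2500 minus youngest end 145 gives 2355 Myr overall.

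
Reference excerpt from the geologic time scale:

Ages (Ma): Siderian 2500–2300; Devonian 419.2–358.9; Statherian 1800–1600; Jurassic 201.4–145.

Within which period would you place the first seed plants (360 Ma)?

360 Ma lies between 419.2 and 358.9 Ma, so it falls in the Devonian.

Devonian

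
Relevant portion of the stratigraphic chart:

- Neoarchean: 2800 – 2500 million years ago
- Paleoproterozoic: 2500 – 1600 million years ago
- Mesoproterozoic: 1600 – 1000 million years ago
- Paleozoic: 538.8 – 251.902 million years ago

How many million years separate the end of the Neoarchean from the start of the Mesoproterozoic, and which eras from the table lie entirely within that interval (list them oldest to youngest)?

End of Neoarchean = 2500 Ma; start of Mesoproterozoic = 1600 Ma.
Gap = 2500 − 1600 = 900 Myr.
Eras wholly inside 2500–1600 Ma: Paleoproterozoic (2500–1600).

900 million years; Paleoproterozoic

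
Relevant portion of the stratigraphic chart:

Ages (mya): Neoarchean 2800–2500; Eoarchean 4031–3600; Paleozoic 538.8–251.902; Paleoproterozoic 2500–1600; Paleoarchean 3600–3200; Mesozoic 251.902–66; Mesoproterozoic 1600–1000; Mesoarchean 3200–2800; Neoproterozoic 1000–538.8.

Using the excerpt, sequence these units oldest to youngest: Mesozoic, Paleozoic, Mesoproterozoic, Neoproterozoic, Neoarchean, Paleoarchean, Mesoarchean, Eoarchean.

Eoarchean → Paleoarchean → Mesoarchean → Neoarchean → Mesoproterozoic → Neoproterozoic → Paleozoic → Mesozoic

Sorting by start age (descending Ma, since larger Ma = older): Eoarchean began 4031, Paleoarchean began 3600, Mesoarchean began 3200, Neoarchean began 2800, Mesoproterozoic began 1600, Neoproterozoic began 1000, Paleozoic began 538.8, Mesozoic began 251.902.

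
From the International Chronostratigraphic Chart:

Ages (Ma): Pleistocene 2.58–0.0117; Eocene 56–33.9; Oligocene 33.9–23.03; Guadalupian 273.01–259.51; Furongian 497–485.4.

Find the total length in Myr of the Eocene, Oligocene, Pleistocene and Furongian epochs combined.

47.1383 million years

Each duration: Eocene = 22.1; Oligocene = 10.87; Pleistocene = 2.5683; Furongian = 11.6.
Sum: 22.1 + 10.87 + 2.5683 + 11.6 = 47.1383 Myr.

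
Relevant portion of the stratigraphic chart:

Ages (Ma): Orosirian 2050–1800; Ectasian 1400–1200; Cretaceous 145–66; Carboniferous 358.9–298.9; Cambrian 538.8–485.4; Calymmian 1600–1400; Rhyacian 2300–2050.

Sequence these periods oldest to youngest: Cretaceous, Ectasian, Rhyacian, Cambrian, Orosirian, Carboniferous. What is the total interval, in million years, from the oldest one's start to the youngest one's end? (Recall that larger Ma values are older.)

Rhyacian → Orosirian → Ectasian → Cambrian → Carboniferous → Cretaceous; total span 2234 Myr

Start ages (Ma): Rhyacian 2300, Orosirian 2050, Ectasian 1400, Cambrian 538.8, Carboniferous 358.9, Cretaceous 145.
Ordered oldest to youngest: Rhyacian, Orosirian, Ectasian, Cambrian, Carboniferous, Cretaceous.
Span = 2300 − 66 = 2234 Myr.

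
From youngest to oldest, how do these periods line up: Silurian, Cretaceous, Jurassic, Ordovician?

Cretaceous → Jurassic → Silurian → Ordovician

Group by era (each group listed oldest first) — Paleozoic: Ordovician, Silurian; Mesozoic: Jurassic, Cretaceous. The eras run Paleozoic → Mesozoic → Cenozoic. Concatenating the groups in that era order and then reversing gives youngest to oldest.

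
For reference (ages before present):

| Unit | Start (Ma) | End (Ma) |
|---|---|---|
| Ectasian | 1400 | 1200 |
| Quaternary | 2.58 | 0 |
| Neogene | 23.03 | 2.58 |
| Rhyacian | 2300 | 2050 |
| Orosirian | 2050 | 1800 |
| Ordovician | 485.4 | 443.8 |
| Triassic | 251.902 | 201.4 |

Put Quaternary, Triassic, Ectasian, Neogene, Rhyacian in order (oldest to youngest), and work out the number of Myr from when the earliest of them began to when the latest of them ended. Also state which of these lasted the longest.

Start ages (Ma): Rhyacian 2300, Ectasian 1400, Triassic 251.902, Neogene 23.03, Quaternary 2.58.
Ordered oldest to youngest: Rhyacian, Ectasian, Triassic, Neogene, Quaternary.
Span = 2300 − 0 = 2300 Myr.
Durations: Quaternary 2.58, Triassic 50.502, Ectasian 200, Rhyacian 250, Neogene 20.45 → longest is Rhyacian (250 Myr).

Rhyacian, Ectasian, Triassic, Neogene, Quaternary; total span 2300 Myr; longest is Rhyacian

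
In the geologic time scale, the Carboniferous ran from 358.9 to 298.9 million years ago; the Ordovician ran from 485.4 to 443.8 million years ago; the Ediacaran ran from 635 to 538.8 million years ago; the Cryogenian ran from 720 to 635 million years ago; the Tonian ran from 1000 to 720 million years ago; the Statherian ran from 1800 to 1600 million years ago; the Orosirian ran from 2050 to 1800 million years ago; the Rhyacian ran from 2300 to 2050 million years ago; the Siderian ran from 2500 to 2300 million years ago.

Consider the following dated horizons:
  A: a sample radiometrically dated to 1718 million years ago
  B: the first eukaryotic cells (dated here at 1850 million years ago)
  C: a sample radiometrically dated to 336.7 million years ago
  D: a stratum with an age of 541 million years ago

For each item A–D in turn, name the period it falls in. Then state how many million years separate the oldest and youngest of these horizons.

Match each age against the start–end ranges in the excerpt: A = 1718 Ma → Statherian (1800–1600); B = 1850 Ma → Orosirian (2050–1800); C = 336.7 Ma → Carboniferous (358.9–298.9); D = 541 Ma → Ediacaran (635–538.8).
The largest age is 1850 Ma and the smallest is 336.7 Ma; their difference is 1513.3 Myr.

A — Statherian; B — Orosirian; C — Carboniferous; D — Ediacaran; span 1513.3 million years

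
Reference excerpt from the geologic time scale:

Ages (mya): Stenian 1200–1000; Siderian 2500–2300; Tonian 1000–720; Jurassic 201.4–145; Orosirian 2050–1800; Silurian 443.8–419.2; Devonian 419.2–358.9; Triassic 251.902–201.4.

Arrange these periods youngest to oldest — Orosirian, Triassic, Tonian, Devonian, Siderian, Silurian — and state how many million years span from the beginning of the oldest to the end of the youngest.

Start ages (Ma): Siderian 2500, Orosirian 2050, Tonian 1000, Silurian 443.8, Devonian 419.2, Triassic 251.902.
Ordered youngest to oldest: Triassic, Devonian, Silurian, Tonian, Orosirian, Siderian.
Span = 2500 − 201.4 = 2298.6 Myr.

Triassic → Devonian → Silurian → Tonian → Orosirian → Siderian; total span 2298.6 Myr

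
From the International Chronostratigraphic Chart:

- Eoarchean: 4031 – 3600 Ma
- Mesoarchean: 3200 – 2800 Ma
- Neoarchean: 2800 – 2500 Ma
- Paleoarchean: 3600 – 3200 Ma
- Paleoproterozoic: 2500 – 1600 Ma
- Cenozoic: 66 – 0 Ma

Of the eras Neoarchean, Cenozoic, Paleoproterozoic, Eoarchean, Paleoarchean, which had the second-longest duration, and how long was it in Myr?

Start − end for each: Neoarchean 2800 − 2500 = 300; Cenozoic 66 − 0 = 66; Paleoproterozoic 2500 − 1600 = 900; Eoarchean 4031 − 3600 = 431; Paleoarchean 3600 − 3200 = 400.
Ranking these from longest: Paleoproterozoic > Eoarchean > Paleoarchean > Neoarchean > Cenozoic.
Position 2 in that ranking is Eoarchean, which lasted 431 Myr.

Eoarchean, 431 million years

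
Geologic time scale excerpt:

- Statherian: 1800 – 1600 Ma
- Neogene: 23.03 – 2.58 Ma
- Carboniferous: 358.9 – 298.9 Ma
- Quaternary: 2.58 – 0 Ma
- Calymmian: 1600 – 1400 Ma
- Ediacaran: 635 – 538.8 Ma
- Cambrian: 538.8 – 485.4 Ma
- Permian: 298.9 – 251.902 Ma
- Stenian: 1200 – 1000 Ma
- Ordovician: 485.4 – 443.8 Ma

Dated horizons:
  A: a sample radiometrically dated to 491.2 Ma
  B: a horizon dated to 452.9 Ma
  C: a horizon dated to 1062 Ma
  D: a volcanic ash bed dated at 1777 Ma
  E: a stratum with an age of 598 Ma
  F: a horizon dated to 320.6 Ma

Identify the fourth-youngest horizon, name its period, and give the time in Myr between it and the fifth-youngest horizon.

Smaller Ma means younger, so youngest first: F 320.6 < B 452.9 < A 491.2 < E 598 < C 1062 < D 1777.
Counting 4 along gives E (598 Ma); the excerpt puts that inside the Ediacaran, 635–538.8 Ma.
Next in line is C (1062 Ma), and 1062 − 598 = 464 Myr.

E, in the Ediacaran; 464 million years to C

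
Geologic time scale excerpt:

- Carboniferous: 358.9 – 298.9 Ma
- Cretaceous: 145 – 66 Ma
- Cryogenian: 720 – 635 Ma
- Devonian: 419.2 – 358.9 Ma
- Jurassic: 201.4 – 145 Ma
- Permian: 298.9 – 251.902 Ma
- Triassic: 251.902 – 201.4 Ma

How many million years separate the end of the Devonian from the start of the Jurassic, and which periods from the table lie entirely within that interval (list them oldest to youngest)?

157.5 million years; Carboniferous, Permian, Triassic

The Devonian closes at 358.9 Ma and the Jurassic opens at 201.4 Ma, so the interval is 358.9 − 201.4 = 157.5 Myr.
A period fits inside if it starts at or after 358.9 Ma and ends at or before 201.4 Ma; oldest first that gives Carboniferous, Permian, Triassic.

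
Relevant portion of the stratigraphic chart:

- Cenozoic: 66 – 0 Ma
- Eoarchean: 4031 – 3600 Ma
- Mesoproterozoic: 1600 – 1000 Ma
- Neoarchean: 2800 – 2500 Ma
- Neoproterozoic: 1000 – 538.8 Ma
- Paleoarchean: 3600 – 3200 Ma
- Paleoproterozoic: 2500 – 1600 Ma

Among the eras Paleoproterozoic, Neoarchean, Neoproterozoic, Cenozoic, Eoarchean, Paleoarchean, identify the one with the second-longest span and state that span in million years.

Neoproterozoic, 461.2 million years

Start − end for each: Paleoproterozoic 2500 − 1600 = 900; Neoarchean 2800 − 2500 = 300; Neoproterozoic 1000 − 538.8 = 461.2; Cenozoic 66 − 0 = 66; Eoarchean 4031 − 3600 = 431; Paleoarchean 3600 − 3200 = 400.
Ranking these from longest: Paleoproterozoic > Neoproterozoic > Eoarchean > Paleoarchean > Neoarchean > Cenozoic.
Position 2 in that ranking is Neoproterozoic, which lasted 461.2 Myr.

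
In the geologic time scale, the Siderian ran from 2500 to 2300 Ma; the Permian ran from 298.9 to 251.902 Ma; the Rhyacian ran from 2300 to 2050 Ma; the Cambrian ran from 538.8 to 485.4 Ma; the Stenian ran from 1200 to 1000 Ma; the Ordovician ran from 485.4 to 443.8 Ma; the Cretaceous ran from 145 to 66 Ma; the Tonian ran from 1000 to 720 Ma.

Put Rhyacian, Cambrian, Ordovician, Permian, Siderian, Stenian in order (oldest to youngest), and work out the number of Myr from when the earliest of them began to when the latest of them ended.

From the excerpt: Rhyacian 2300–2050; Cambrian 538.8–485.4; Ordovician 485.4–443.8; Permian 298.9–251.902; Siderian 2500–2300; Stenian 1200–1000 (Ma).
Larger Ma is earlier, so the oldest is Siderian and the youngest is Permian; oldest to youngest: Siderian, Rhyacian, Stenian, Cambrian, Ordovician, Permian.
Oldest start 2500 minus youngest end 251.902 gives 2248.098 Myr overall.

Siderian, Rhyacian, Stenian, Cambrian, Ordovician, Permian; total span 2248.098 Myr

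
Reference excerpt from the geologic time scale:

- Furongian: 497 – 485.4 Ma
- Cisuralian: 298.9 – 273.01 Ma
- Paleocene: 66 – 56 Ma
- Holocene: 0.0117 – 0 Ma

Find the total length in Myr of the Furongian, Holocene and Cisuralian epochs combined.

37.5017 million years

Each duration: Furongian = 11.6; Holocene = 0.0117; Cisuralian = 25.89.
Sum: 11.6 + 0.0117 + 25.89 = 37.5017 Myr.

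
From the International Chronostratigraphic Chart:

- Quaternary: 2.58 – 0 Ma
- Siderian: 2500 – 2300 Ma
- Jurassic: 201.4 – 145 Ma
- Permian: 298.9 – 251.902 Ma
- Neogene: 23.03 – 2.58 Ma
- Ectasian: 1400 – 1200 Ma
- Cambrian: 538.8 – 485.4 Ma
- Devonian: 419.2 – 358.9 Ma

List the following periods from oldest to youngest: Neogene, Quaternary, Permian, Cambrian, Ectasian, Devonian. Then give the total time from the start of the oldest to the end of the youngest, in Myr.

Ectasian, Cambrian, Devonian, Permian, Neogene, Quaternary; total span 1400 Myr

Start ages (Ma): Ectasian 1400, Cambrian 538.8, Devonian 419.2, Permian 298.9, Neogene 23.03, Quaternary 2.58.
Ordered oldest to youngest: Ectasian, Cambrian, Devonian, Permian, Neogene, Quaternary.
Span = 1400 − 0 = 1400 Myr.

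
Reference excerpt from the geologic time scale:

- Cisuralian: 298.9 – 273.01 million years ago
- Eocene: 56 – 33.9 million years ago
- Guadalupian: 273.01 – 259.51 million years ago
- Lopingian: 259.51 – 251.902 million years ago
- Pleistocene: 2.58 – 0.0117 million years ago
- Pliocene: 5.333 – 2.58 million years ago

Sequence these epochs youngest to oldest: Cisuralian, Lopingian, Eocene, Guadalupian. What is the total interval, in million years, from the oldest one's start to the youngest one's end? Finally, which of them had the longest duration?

Start ages (Ma): Cisuralian 298.9, Guadalupian 273.01, Lopingian 259.51, Eocene 56.
Ordered youngest to oldest: Eocene, Lopingian, Guadalupian, Cisuralian.
Span = 298.9 − 33.9 = 265 Myr.
Durations: Eocene 22.1, Cisuralian 25.89, Lopingian 7.608, Guadalupian 13.5 → longest is Cisuralian (25.89 Myr).

Eocene → Lopingian → Guadalupian → Cisuralian; total span 265 Myr; longest is Cisuralian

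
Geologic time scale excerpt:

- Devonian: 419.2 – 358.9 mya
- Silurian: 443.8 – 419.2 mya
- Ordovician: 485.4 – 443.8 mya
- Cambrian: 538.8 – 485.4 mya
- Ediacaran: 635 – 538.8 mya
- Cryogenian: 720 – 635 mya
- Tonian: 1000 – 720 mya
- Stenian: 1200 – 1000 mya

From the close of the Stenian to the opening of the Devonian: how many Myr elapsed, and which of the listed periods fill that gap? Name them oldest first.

The Stenian closes at 1000 Ma and the Devonian opens at 419.2 Ma, so the interval is 1000 − 419.2 = 580.8 Myr.
A period fits inside if it starts at or after 1000 Ma and ends at or before 419.2 Ma; oldest first that gives Tonian, Cryogenian, Ediacaran, Cambrian, Ordovician, Silurian.

580.8 million years; Tonian, Cryogenian, Ediacaran, Cambrian, Ordovician, Silurian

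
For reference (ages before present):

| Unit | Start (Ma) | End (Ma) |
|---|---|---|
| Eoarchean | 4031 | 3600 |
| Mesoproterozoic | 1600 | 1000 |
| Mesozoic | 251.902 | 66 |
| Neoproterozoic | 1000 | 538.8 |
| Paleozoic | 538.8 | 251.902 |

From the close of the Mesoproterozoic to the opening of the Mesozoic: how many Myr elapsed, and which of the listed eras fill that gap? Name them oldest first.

End of Mesoproterozoic = 1000 Ma; start of Mesozoic = 251.902 Ma.
Gap = 1000 − 251.902 = 748.098 Myr.
Eras wholly inside 1000–251.902 Ma: Neoproterozoic (1000–538.8), Paleozoic (538.8–251.902).

748.098 million years; Neoproterozoic, Paleozoic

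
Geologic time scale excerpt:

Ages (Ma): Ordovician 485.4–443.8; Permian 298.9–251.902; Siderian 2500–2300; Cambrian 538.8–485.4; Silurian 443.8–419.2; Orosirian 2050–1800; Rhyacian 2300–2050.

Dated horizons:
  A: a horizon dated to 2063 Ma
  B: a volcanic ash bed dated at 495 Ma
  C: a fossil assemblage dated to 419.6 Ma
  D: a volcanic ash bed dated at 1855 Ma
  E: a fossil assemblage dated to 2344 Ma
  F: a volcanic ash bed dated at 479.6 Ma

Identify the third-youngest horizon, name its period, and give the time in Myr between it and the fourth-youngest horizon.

Smaller Ma means younger, so youngest first: C 419.6 < F 479.6 < B 495 < D 1855 < A 2063 < E 2344.
Counting 3 along gives B (495 Ma); the excerpt puts that inside the Cambrian, 538.8–485.4 Ma.
Next in line is D (1855 Ma), and 1855 − 495 = 1360 Myr.

B, in the Cambrian; 1360 million years to D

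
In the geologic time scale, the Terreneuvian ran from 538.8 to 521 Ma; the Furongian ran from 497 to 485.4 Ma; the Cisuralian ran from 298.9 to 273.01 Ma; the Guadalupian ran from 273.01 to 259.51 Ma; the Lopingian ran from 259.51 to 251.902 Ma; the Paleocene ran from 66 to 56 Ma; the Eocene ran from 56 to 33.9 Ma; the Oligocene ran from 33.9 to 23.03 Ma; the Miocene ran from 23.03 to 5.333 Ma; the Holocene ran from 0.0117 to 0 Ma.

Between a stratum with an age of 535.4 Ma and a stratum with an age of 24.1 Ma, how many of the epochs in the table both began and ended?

The older date is 535.4 Ma and the younger is 24.1 Ma.
Epochs with start < 535.4 and end > 24.1 Ma: Furongian (497–485.4), Cisuralian (298.9–273.01), Guadalupian (273.01–259.51), Lopingian (259.51–251.902), Paleocene (66–56), Eocene (56–33.9).
That is 6 complete epochs.

6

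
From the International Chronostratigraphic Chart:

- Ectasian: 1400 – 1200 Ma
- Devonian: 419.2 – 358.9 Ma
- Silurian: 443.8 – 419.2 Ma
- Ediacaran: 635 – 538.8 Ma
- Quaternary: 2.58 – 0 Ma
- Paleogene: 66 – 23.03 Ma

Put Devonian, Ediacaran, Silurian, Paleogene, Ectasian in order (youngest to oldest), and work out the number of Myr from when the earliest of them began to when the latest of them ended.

Paleogene, Devonian, Silurian, Ediacaran, Ectasian; total span 1376.97 Myr

From the excerpt: Devonian 419.2–358.9; Ediacaran 635–538.8; Silurian 443.8–419.2; Paleogene 66–23.03; Ectasian 1400–1200 (Ma).
Larger Ma is earlier, so the oldest is Ectasian and the youngest is Paleogene; youngest to oldest: Paleogene, Devonian, Silurian, Ediacaran, Ectasian.
Oldest start 1400 minus youngest end 23.03 gives 1376.97 Myr overall.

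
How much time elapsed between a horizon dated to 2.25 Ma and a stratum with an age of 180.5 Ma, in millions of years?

180.5 − 2.25 = 178.25 million years.

178.25 million years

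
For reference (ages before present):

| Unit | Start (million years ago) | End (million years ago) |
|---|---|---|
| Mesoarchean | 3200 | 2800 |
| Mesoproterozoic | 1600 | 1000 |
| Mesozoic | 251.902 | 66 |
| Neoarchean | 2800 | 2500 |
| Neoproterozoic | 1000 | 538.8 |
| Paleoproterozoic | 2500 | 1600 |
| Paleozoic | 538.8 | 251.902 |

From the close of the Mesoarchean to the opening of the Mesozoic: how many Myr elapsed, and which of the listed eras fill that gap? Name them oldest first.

End of Mesoarchean = 2800 Ma; start of Mesozoic = 251.902 Ma.
Gap = 2800 − 251.902 = 2548.098 Myr.
Eras wholly inside 2800–251.902 Ma: Neoarchean (2800–2500), Paleoproterozoic (2500–1600), Mesoproterozoic (1600–1000), Neoproterozoic (1000–538.8), Paleozoic (538.8–251.902).

2548.098 million years; Neoarchean, Paleoproterozoic, Mesoproterozoic, Neoproterozoic, Paleozoic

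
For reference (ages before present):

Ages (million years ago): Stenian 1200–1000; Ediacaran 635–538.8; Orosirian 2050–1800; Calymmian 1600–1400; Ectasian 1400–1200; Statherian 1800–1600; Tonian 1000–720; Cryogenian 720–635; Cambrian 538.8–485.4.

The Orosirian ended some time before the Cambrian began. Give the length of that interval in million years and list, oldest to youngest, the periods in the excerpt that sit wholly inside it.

1261.2 million years; Statherian, Calymmian, Ectasian, Stenian, Tonian, Cryogenian, Ediacaran

End of Orosirian = 1800 Ma; start of Cambrian = 538.8 Ma.
Gap = 1800 − 538.8 = 1261.2 Myr.
Periods wholly inside 1800–538.8 Ma: Statherian (1800–1600), Calymmian (1600–1400), Ectasian (1400–1200), Stenian (1200–1000), Tonian (1000–720), Cryogenian (720–635), Ediacaran (635–538.8).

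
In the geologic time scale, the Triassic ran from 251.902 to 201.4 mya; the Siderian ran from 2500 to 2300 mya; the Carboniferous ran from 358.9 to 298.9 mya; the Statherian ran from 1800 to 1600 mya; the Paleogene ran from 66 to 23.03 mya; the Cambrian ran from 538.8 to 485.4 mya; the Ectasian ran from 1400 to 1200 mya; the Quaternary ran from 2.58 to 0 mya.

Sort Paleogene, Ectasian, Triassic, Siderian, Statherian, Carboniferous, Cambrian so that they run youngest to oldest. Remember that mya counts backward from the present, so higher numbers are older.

Read off each span (Ma): Paleogene 66–23.03; Ectasian 1400–1200; Triassic 251.902–201.4; Siderian 2500–2300; Statherian 1800–1600; Carboniferous 358.9–298.9; Cambrian 538.8–485.4.
Larger Ma is older, so oldest→youngest is Siderian, Statherian, Ectasian, Cambrian, Carboniferous, Triassic, Paleogene; reverse it for youngest→oldest.

Paleogene, then Triassic, then Carboniferous, then Cambrian, then Ectasian, then Statherian, then Siderian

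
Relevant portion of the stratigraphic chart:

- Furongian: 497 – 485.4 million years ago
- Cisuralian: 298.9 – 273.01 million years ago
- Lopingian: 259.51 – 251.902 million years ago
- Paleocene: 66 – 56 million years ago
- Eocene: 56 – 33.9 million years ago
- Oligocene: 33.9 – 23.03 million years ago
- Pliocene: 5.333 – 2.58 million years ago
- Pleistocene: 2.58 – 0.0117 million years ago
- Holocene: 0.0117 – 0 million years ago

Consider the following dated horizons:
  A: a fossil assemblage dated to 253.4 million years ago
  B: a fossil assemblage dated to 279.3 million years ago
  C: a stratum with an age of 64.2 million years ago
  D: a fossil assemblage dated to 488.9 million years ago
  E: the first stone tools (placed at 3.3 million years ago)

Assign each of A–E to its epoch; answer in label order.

A — Lopingian; B — Cisuralian; C — Paleocene; D — Furongian; E — Pliocene

Match each age against the start–end ranges in the excerpt: A = 253.4 Ma → Lopingian (259.51–251.902); B = 279.3 Ma → Cisuralian (298.9–273.01); C = 64.2 Ma → Paleocene (66–56); D = 488.9 Ma → Furongian (497–485.4); E = 3.3 Ma → Pliocene (5.333–2.58).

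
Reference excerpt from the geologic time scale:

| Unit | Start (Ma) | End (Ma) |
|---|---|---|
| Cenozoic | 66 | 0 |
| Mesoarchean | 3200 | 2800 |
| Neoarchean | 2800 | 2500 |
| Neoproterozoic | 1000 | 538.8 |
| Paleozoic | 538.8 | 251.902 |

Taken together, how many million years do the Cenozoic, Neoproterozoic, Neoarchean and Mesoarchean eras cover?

1227.2 million years

Each duration: Cenozoic = 66; Neoproterozoic = 461.2; Neoarchean = 300; Mesoarchean = 400.
Sum: 66 + 461.2 + 300 + 400 = 1227.2 Myr.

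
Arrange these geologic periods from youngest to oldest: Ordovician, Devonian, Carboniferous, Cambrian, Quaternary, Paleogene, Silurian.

Quaternary, Paleogene, Carboniferous, Devonian, Silurian, Ordovician, Cambrian

Era membership (oldest first within each) — Paleozoic: Cambrian, Ordovician, Silurian, Devonian, Carboniferous; Cenozoic: Paleogene, Quaternary. Paleozoic precedes Mesozoic, which precedes Cenozoic. Concatenating the groups in that era order and then reversing gives youngest to oldest.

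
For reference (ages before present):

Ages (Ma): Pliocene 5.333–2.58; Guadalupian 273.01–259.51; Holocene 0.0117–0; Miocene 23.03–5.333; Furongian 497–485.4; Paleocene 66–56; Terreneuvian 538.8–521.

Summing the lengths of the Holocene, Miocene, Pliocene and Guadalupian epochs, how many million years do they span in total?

Each duration: Holocene = 0.0117; Miocene = 17.697; Pliocene = 2.753; Guadalupian = 13.5.
Sum: 0.0117 + 17.697 + 2.753 + 13.5 = 33.9617 Myr.

33.9617 million years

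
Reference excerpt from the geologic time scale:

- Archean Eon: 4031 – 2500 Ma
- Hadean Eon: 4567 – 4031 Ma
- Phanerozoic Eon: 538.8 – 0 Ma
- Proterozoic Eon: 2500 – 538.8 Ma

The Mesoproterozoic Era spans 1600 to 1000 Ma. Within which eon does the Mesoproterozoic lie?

The Mesoproterozoic (1600–1000 Ma) lies entirely within 2500–538.8 Ma, the Proterozoic Eon.

Proterozoic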